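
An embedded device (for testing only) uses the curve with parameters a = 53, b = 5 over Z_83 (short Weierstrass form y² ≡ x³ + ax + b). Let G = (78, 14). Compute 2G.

tangent at (78, 14): λ = (3·78² + 53)/(2·14) ≡ 45/28. 28⁻¹ ≡ 3 (mod 83), so λ ≡ 45·3 ≡ 52.
  x = λ² - 78 - 78 = 2704 - 156 ≡ 58; y = λ·(78 - 58) - 14 ≡ 30. → (58, 30)

(58, 30)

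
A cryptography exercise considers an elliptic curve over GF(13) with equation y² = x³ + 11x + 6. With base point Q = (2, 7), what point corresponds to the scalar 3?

Repeated addition: build up to 3Q.
2Q: tangent at (2, 7): λ = (3·2² + 11)/(2·7) ≡ 10/1. 1⁻¹ ≡ 1 (mod 13) since 1·1 = 1 ≡ 1, so λ ≡ 10·1 ≡ 10.
  x = λ² - 2 - 2 = 100 - 4 ≡ 5; y = λ·(2 - 5) - 7 ≡ 2. → (5, 2)
3Q: (5, 2) + (2, 7). λ = (7 - 2)/(2 - 5) ≡ 5/10 mod 13. 10⁻¹ ≡ 4 (mod 13) since 10·4 = 40 ≡ 1, so λ ≡ 7.
  x = λ² - 5 - 2 = 49 - 7 ≡ 3; y = λ·(5 - 3) - 2 ≡ 12. → (3, 12)

(3, 12)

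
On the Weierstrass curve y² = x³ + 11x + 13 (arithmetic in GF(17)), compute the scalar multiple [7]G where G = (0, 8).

(14, 2)

Repeated addition: build up to 7G.
2G: tangent at (0, 8): λ = (3·0² + 11)/(2·8) ≡ 11/16. 16⁻¹ ≡ 16 (mod 17), so λ ≡ 11·16 ≡ 6.
  x = λ² - 0 - 0 = 36 - 0 ≡ 2; y = λ·(0 - 2) - 8 ≡ 14. → (2, 14)
3G: (2, 14) + (0, 8). λ = (8 - 14)/(0 - 2) ≡ 11/15 mod 17. 15⁻¹ ≡ 8 (mod 17), so λ ≡ 3.
  x = λ² - 2 - 0 = 9 - 2 ≡ 7; y = λ·(2 - 7) - 14 ≡ 5. → (7, 5)
4G: (7, 5) + (0, 8). λ = (8 - 5)/(0 - 7) ≡ 3/10 mod 17. 10⁻¹ ≡ 12 (mod 17), so λ ≡ 2.
  x = λ² - 7 - 0 = 4 - 7 ≡ 14; y = λ·(7 - 14) - 5 ≡ 15. → (14, 15)
5G: (14, 15) + (0, 8). λ = (8 - 15)/(0 - 14) ≡ 10/3 mod 17. 3⁻¹ ≡ 6 (mod 17), so λ ≡ 9.
  x = λ² - 14 - 0 = 81 - 14 ≡ 16; y = λ·(14 - 16) - 15 ≡ 1. → (16, 1)
6G: (16, 1) + (0, 8). λ = (8 - 1)/(0 - 16) ≡ 7/1 mod 17. 1⁻¹ ≡ 1 (mod 17) since 1·1 = 1 ≡ 1, so λ ≡ 7.
  x = λ² - 16 - 0 = 49 - 16 ≡ 16; y = λ·(16 - 16) - 1 ≡ 16. → (16, 16)
7G: (16, 16) + (0, 8). λ = (8 - 16)/(0 - 16) ≡ 9/1 mod 17. 1⁻¹ ≡ 1 (mod 17) since 1·1 = 1 ≡ 1, so λ ≡ 9.
  x = λ² - 16 - 0 = 81 - 16 ≡ 14; y = λ·(16 - 14) - 16 ≡ 2. → (14, 2)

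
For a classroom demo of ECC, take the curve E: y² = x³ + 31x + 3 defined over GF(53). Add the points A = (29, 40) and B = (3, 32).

(12, 6)

(29, 40) + (3, 32). λ = (32 - 40)/(3 - 29) ≡ 45/27 mod 53. 27⁻¹ ≡ 2 (mod 53) since 27·2 = 54 ≡ 1, so λ ≡ 37.
  x = λ² - 29 - 3 = 1369 - 32 ≡ 12; y = λ·(29 - 12) - 40 ≡ 6. → (12, 6)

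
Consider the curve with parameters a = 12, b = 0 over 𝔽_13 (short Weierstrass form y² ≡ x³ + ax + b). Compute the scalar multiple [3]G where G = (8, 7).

(8, 6)

Repeated addition: build up to 3G.
2G: tangent at (8, 7): λ = (3·8² + 12)/(2·7) ≡ 9/1. 1⁻¹ ≡ 1 (mod 13) since 1·1 = 1 ≡ 1, so λ ≡ 9·1 ≡ 9.
  x = λ² - 8 - 8 = 81 - 16 ≡ 0; y = λ·(8 - 0) - 7 ≡ 0. → (0, 0)
3G: (0, 0) + (8, 7). λ = (7 - 0)/(8 - 0) ≡ 7/8 mod 13. 8⁻¹ ≡ 5 (mod 13), so λ ≡ 9.
  x = λ² - 0 - 8 = 81 - 8 ≡ 8; y = λ·(0 - 8) - 0 ≡ 6. → (8, 6)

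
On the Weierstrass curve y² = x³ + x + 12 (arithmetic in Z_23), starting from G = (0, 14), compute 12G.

(12, 2)

Repeated addition: build up to 12G.
2G: tangent at (0, 14): λ = (3·0² + 1)/(2·14) ≡ 1/5. 5⁻¹ ≡ 14 (mod 23) since 5·14 = 70 ≡ 1, so λ ≡ 1·14 ≡ 14.
  x = λ² - 0 - 0 = 196 - 0 ≡ 12; y = λ·(0 - 12) - 14 ≡ 2. → (12, 2)
3G: (12, 2) + (0, 14). λ = (14 - 2)/(0 - 12) ≡ 12/11 mod 23. 11⁻¹ ≡ 21 (mod 23) since 11·21 = 231 ≡ 1, so λ ≡ 22.
  x = λ² - 12 - 0 = 484 - 12 ≡ 12; y = λ·(12 - 12) - 2 ≡ 21. → (12, 21)
4G: (12, 21) + (0, 14). λ = (14 - 21)/(0 - 12) ≡ 16/11 mod 23. 11⁻¹ ≡ 21 (mod 23) since 11·21 = 231 ≡ 1, so λ ≡ 14.
  x = λ² - 12 - 0 = 196 - 12 ≡ 0; y = λ·(12 - 0) - 21 ≡ 9. → (0, 9)
5G: (0, 9) + (0, 14): same x and y₁ ≡ -y₂, so the sum is 𝒪.
6G: 𝒪 + (0, 14) = (0, 14) (identity).
7G: tangent at (0, 14): λ = (3·0² + 1)/(2·14) ≡ 1/5. 5⁻¹ ≡ 14 (mod 23) since 5·14 = 70 ≡ 1, so λ ≡ 1·14 ≡ 14.
  x = λ² - 0 - 0 = 196 - 0 ≡ 12; y = λ·(0 - 12) - 14 ≡ 2. → (12, 2)
8G: (12, 2) + (0, 14). λ = (14 - 2)/(0 - 12) ≡ 12/11 mod 23. 11⁻¹ ≡ 21 (mod 23), so λ ≡ 22.
  x = λ² - 12 - 0 = 484 - 12 ≡ 12; y = λ·(12 - 12) - 2 ≡ 21. → (12, 21)
9G: (12, 21) + (0, 14). λ = (14 - 21)/(0 - 12) ≡ 16/11 mod 23. 11⁻¹ ≡ 21 (mod 23) since 11·21 = 231 ≡ 1, so λ ≡ 14.
  x = λ² - 12 - 0 = 196 - 12 ≡ 0; y = λ·(12 - 0) - 21 ≡ 9. → (0, 9)
10G: (0, 9) + (0, 14): same x and y₁ ≡ -y₂, so the sum is 𝒪.
11G: 𝒪 + (0, 14) = (0, 14) (identity).
12G: tangent at (0, 14): λ = (3·0² + 1)/(2·14) ≡ 1/5. 5⁻¹ ≡ 14 (mod 23), so λ ≡ 1·14 ≡ 14.
  x = λ² - 0 - 0 = 196 - 0 ≡ 12; y = λ·(0 - 12) - 14 ≡ 2. → (12, 2)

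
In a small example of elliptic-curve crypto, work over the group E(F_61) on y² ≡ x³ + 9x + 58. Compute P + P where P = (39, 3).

tangent at (39, 3): λ = (3·39² + 9)/(2·3) ≡ 58/6. 6⁻¹ ≡ 51 (mod 61), so λ ≡ 58·51 ≡ 30.
  x = λ² - 39 - 39 = 900 - 78 ≡ 29; y = λ·(39 - 29) - 3 ≡ 53. → (29, 53)

(29, 53)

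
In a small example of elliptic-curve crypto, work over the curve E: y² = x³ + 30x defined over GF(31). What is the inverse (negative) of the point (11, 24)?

-(11, 24) = (11, -24 mod 31) = (11, 7).

(11, 7)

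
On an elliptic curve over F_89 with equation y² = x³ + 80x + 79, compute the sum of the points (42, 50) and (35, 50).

(12, 39)

(42, 50) + (35, 50). λ = (50 - 50)/(35 - 42) ≡ 0/82 mod 89. 82⁻¹ ≡ 38 (mod 89) since 82·38 = 3116 ≡ 1, so λ ≡ 0.
  x = λ² - 42 - 35 = 0 - 77 ≡ 12; y = λ·(42 - 12) - 50 ≡ 39. → (12, 39)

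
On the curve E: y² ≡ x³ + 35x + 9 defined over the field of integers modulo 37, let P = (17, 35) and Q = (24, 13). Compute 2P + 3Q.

First 2P:
Repeated addition: build up to 2P.
2P: tangent at (17, 35): λ = (3·17² + 35)/(2·35) ≡ 14/33. 33⁻¹ ≡ 9 (mod 37), so λ ≡ 14·9 ≡ 15.
  x = λ² - 17 - 17 = 225 - 34 ≡ 6; y = λ·(17 - 6) - 35 ≡ 19. → (6, 19)
2P = (6, 19).
Next 3Q:
Repeated addition: build up to 3Q.
2Q: tangent at (24, 13): λ = (3·24² + 35)/(2·13) ≡ 24/26. 26⁻¹ ≡ 10 (mod 37) since 26·10 = 260 ≡ 1, so λ ≡ 24·10 ≡ 18.
  x = λ² - 24 - 24 = 324 - 48 ≡ 17; y = λ·(24 - 17) - 13 ≡ 2. → (17, 2)
3Q: (17, 2) + (24, 13). λ = (13 - 2)/(24 - 17) ≡ 11/7 mod 37. 7⁻¹ ≡ 16 (mod 37) since 7·16 = 112 ≡ 1, so λ ≡ 28.
  x = λ² - 17 - 24 = 784 - 41 ≡ 3; y = λ·(17 - 3) - 2 ≡ 20. → (3, 20)
3Q = (3, 20).
Finally 2P + 3Q:
(6, 19) + (3, 20). λ = (20 - 19)/(3 - 6) ≡ 1/34 mod 37. 34⁻¹ ≡ 12 (mod 37), so λ ≡ 12.
  x = λ² - 6 - 3 = 144 - 9 ≡ 24; y = λ·(6 - 24) - 19 ≡ 24. → (24, 24)

(24, 24)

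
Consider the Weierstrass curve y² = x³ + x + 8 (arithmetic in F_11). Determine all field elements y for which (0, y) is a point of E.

none

x³ + 1x + 8 = 8 ≡ 8 (mod 11).
8 is a non-residue mod 11; no y exists.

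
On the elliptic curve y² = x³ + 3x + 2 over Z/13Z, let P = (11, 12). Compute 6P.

Double-and-add on 6 = (110)₂. Start with P = (11, 12) for the leading 1-bit.
double: tangent at (11, 12): λ = (3·11² + 3)/(2·12) ≡ 2/11. 11⁻¹ ≡ 6 (mod 13), so λ ≡ 2·6 ≡ 12.
  x = λ² - 11 - 11 = 144 - 22 ≡ 5; y = λ·(11 - 5) - 12 ≡ 8. → (5, 8)
add P: (5, 8) + (11, 12). λ = (12 - 8)/(11 - 5) ≡ 4/6 mod 13. 6⁻¹ ≡ 11 (mod 13), so λ ≡ 5.
  x = λ² - 5 - 11 = 25 - 16 ≡ 9; y = λ·(5 - 9) - 8 ≡ 11. → (9, 11)
double: tangent at (9, 11): λ = (3·9² + 3)/(2·11) ≡ 12/9. 9⁻¹ ≡ 3 (mod 13), so λ ≡ 12·3 ≡ 10.
  x = λ² - 9 - 9 = 100 - 18 ≡ 4; y = λ·(9 - 4) - 11 ≡ 0. → (4, 0)

(4, 0)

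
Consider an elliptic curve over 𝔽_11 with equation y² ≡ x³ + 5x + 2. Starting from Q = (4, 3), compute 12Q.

Double-and-add on 12 = (1100)₂. Start with Q = (4, 3) for the leading 1-bit.
double: tangent at (4, 3): λ = (3·4² + 5)/(2·3) ≡ 9/6. 6⁻¹ ≡ 2 (mod 11) since 6·2 = 12 ≡ 1, so λ ≡ 9·2 ≡ 7.
  x = λ² - 4 - 4 = 49 - 8 ≡ 8; y = λ·(4 - 8) - 3 ≡ 2. → (8, 2)
add Q: (8, 2) + (4, 3). λ = (3 - 2)/(4 - 8) ≡ 1/7 mod 11. 7⁻¹ ≡ 8 (mod 11) since 7·8 = 56 ≡ 1, so λ ≡ 8.
  x = λ² - 8 - 4 = 64 - 12 ≡ 8; y = λ·(8 - 8) - 2 ≡ 9. → (8, 9)
double: tangent at (8, 9): λ = (3·8² + 5)/(2·9) ≡ 10/7. 7⁻¹ ≡ 8 (mod 11) since 7·8 = 56 ≡ 1, so λ ≡ 10·8 ≡ 3.
  x = λ² - 8 - 8 = 9 - 16 ≡ 4; y = λ·(8 - 4) - 9 ≡ 3. → (4, 3)
double: tangent at (4, 3): λ = (3·4² + 5)/(2·3) ≡ 9/6. 6⁻¹ ≡ 2 (mod 11), so λ ≡ 9·2 ≡ 7.
  x = λ² - 4 - 4 = 49 - 8 ≡ 8; y = λ·(4 - 8) - 3 ≡ 2. → (8, 2)

(8, 2)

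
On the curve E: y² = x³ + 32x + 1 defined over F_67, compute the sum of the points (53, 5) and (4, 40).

(57, 17)

(53, 5) + (4, 40). λ = (40 - 5)/(4 - 53) ≡ 35/18 mod 67. 18⁻¹ ≡ 41 (mod 67), so λ ≡ 28.
  x = λ² - 53 - 4 = 784 - 57 ≡ 57; y = λ·(53 - 57) - 5 ≡ 17. → (57, 17)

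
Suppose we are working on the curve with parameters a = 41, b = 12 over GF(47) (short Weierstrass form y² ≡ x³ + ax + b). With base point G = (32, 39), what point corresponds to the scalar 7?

Double-and-add on 7 = (111)₂. Start with G = (32, 39) for the leading 1-bit.
double: tangent at (32, 39): λ = (3·32² + 41)/(2·39) ≡ 11/31. 31⁻¹ ≡ 44 (mod 47) since 31·44 = 1364 ≡ 1, so λ ≡ 11·44 ≡ 14.
  x = λ² - 32 - 32 = 196 - 64 ≡ 38; y = λ·(32 - 38) - 39 ≡ 18. → (38, 18)
add G: (38, 18) + (32, 39). λ = (39 - 18)/(32 - 38) ≡ 21/41 mod 47. 41⁻¹ ≡ 39 (mod 47), so λ ≡ 20.
  x = λ² - 38 - 32 = 400 - 70 ≡ 1; y = λ·(38 - 1) - 18 ≡ 17. → (1, 17)
double: tangent at (1, 17): λ = (3·1² + 41)/(2·17) ≡ 44/34. 34⁻¹ ≡ 18 (mod 47) since 34·18 = 612 ≡ 1, so λ ≡ 44·18 ≡ 40.
  x = λ² - 1 - 1 = 1600 - 2 ≡ 0; y = λ·(1 - 0) - 17 ≡ 23. → (0, 23)
add G: (0, 23) + (32, 39). λ = (39 - 23)/(32 - 0) ≡ 16/32 mod 47. 32⁻¹ ≡ 25 (mod 47) since 32·25 = 800 ≡ 1, so λ ≡ 24.
  x = λ² - 0 - 32 = 576 - 32 ≡ 27; y = λ·(0 - 27) - 23 ≡ 34. → (27, 34)

(27, 34)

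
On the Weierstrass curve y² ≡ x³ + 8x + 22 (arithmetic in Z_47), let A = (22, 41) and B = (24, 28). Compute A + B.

(8, 9)

(22, 41) + (24, 28). λ = (28 - 41)/(24 - 22) ≡ 34/2 mod 47. 2⁻¹ ≡ 24 (mod 47) since 2·24 = 48 ≡ 1, so λ ≡ 17.
  x = λ² - 22 - 24 = 289 - 46 ≡ 8; y = λ·(22 - 8) - 41 ≡ 9. → (8, 9)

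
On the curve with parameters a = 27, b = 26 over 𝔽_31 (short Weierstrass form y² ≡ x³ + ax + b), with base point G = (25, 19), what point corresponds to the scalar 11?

Repeated addition: build up to 11G.
2G: tangent at (25, 19): λ = (3·25² + 27)/(2·19) ≡ 11/7. 7⁻¹ ≡ 9 (mod 31) since 7·9 = 63 ≡ 1, so λ ≡ 11·9 ≡ 6.
  x = λ² - 25 - 25 = 36 - 50 ≡ 17; y = λ·(25 - 17) - 19 ≡ 29. → (17, 29)
3G: (17, 29) + (25, 19). λ = (19 - 29)/(25 - 17) ≡ 21/8 mod 31. 8⁻¹ ≡ 4 (mod 31), so λ ≡ 22.
  x = λ² - 17 - 25 = 484 - 42 ≡ 8; y = λ·(17 - 8) - 29 ≡ 14. → (8, 14)
4G: (8, 14) + (25, 19). λ = (19 - 14)/(25 - 8) ≡ 5/17 mod 31. 17⁻¹ ≡ 11 (mod 31), so λ ≡ 24.
  x = λ² - 8 - 25 = 576 - 33 ≡ 16; y = λ·(8 - 16) - 14 ≡ 11. → (16, 11)
5G: (16, 11) + (25, 19). λ = (19 - 11)/(25 - 16) ≡ 8/9 mod 31. 9⁻¹ ≡ 7 (mod 31) since 9·7 = 63 ≡ 1, so λ ≡ 25.
  x = λ² - 16 - 25 = 625 - 41 ≡ 26; y = λ·(16 - 26) - 11 ≡ 18. → (26, 18)
6G: (26, 18) + (25, 19). λ = (19 - 18)/(25 - 26) ≡ 1/30 mod 31. 30⁻¹ ≡ 30 (mod 31), so λ ≡ 30.
  x = λ² - 26 - 25 = 900 - 51 ≡ 12; y = λ·(26 - 12) - 18 ≡ 30. → (12, 30)
7G: (12, 30) + (25, 19). λ = (19 - 30)/(25 - 12) ≡ 20/13 mod 31. 13⁻¹ ≡ 12 (mod 31) since 13·12 = 156 ≡ 1, so λ ≡ 23.
  x = λ² - 12 - 25 = 529 - 37 ≡ 27; y = λ·(12 - 27) - 30 ≡ 28. → (27, 28)
8G: (27, 28) + (25, 19). λ = (19 - 28)/(25 - 27) ≡ 22/29 mod 31. 29⁻¹ ≡ 15 (mod 31), so λ ≡ 20.
  x = λ² - 27 - 25 = 400 - 52 ≡ 7; y = λ·(27 - 7) - 28 ≡ 0. → (7, 0)
9G: (7, 0) + (25, 19). λ = (19 - 0)/(25 - 7) ≡ 19/18 mod 31. 18⁻¹ ≡ 19 (mod 31), so λ ≡ 20.
  x = λ² - 7 - 25 = 400 - 32 ≡ 27; y = λ·(7 - 27) - 0 ≡ 3. → (27, 3)
10G: (27, 3) + (25, 19). λ = (19 - 3)/(25 - 27) ≡ 16/29 mod 31. 29⁻¹ ≡ 15 (mod 31) since 29·15 = 435 ≡ 1, so λ ≡ 23.
  x = λ² - 27 - 25 = 529 - 52 ≡ 12; y = λ·(27 - 12) - 3 ≡ 1. → (12, 1)
11G: (12, 1) + (25, 19). λ = (19 - 1)/(25 - 12) ≡ 18/13 mod 31. 13⁻¹ ≡ 12 (mod 31) since 13·12 = 156 ≡ 1, so λ ≡ 30.
  x = λ² - 12 - 25 = 900 - 37 ≡ 26; y = λ·(12 - 26) - 1 ≡ 13. → (26, 13)

(26, 13)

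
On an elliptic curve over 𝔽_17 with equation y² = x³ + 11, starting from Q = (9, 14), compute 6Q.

(14, 16)

Double-and-add on 6 = (110)₂. Start with Q = (9, 14) for the leading 1-bit.
double: tangent at (9, 14): λ = (3·9² + 0)/(2·14) ≡ 5/11. 11⁻¹ ≡ 14 (mod 17) since 11·14 = 154 ≡ 1, so λ ≡ 5·14 ≡ 2.
  x = λ² - 9 - 9 = 4 - 18 ≡ 3; y = λ·(9 - 3) - 14 ≡ 15. → (3, 15)
add Q: (3, 15) + (9, 14). λ = (14 - 15)/(9 - 3) ≡ 16/6 mod 17. 6⁻¹ ≡ 3 (mod 17) since 6·3 = 18 ≡ 1, so λ ≡ 14.
  x = λ² - 3 - 9 = 196 - 12 ≡ 14; y = λ·(3 - 14) - 15 ≡ 1. → (14, 1)
double: tangent at (14, 1): λ = (3·14² + 0)/(2·1) ≡ 10/2. 2⁻¹ ≡ 9 (mod 17), so λ ≡ 10·9 ≡ 5.
  x = λ² - 14 - 14 = 25 - 28 ≡ 14; y = λ·(14 - 14) - 1 ≡ 16. → (14, 16)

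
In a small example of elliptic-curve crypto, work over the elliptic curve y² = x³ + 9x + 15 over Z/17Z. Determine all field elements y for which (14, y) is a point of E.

none

x³ + 9x + 15 = 2885 ≡ 12 (mod 17).
12 is a non-residue mod 17; no y exists.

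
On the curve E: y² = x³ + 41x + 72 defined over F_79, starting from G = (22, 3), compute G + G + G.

Repeated addition: build up to 3G.
2G: tangent at (22, 3): λ = (3·22² + 41)/(2·3) ≡ 71/6. 6⁻¹ ≡ 66 (mod 79), so λ ≡ 71·66 ≡ 25.
  x = λ² - 22 - 22 = 625 - 44 ≡ 28; y = λ·(22 - 28) - 3 ≡ 5. → (28, 5)
3G: (28, 5) + (22, 3). λ = (3 - 5)/(22 - 28) ≡ 77/73 mod 79. 73⁻¹ ≡ 13 (mod 79) since 73·13 = 949 ≡ 1, so λ ≡ 53.
  x = λ² - 28 - 22 = 2809 - 50 ≡ 73; y = λ·(28 - 73) - 5 ≡ 59. → (73, 59)

(73, 59)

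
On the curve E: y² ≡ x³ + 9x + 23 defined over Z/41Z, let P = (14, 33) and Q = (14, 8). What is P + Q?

O

The two points share x = 14 and their y-coordinates satisfy 33 + 8 ≡ 0 (mod 41), so they are inverses. Their sum is ∞.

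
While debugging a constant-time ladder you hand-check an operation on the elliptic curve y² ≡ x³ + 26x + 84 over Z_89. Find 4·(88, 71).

Write P = (88, 71).
Double-and-add on 4 = (100)₂. Start with P = (88, 71) for the leading 1-bit.
double: tangent at (88, 71): λ = (3·88² + 26)/(2·71) ≡ 29/53. 53⁻¹ ≡ 42 (mod 89) since 53·42 = 2226 ≡ 1, so λ ≡ 29·42 ≡ 61.
  x = λ² - 88 - 88 = 3721 - 176 ≡ 74; y = λ·(88 - 74) - 71 ≡ 71. → (74, 71)
double: tangent at (74, 71): λ = (3·74² + 26)/(2·71) ≡ 78/53. 53⁻¹ ≡ 42 (mod 89), so λ ≡ 78·42 ≡ 72.
  x = λ² - 74 - 74 = 5184 - 148 ≡ 52; y = λ·(74 - 52) - 71 ≡ 0. → (52, 0)

(52, 0)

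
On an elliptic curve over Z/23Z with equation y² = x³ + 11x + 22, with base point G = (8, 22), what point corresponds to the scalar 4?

Double-and-add on 4 = (100)₂. Start with G = (8, 22) for the leading 1-bit.
double: tangent at (8, 22): λ = (3·8² + 11)/(2·22) ≡ 19/21. 21⁻¹ ≡ 11 (mod 23), so λ ≡ 19·11 ≡ 2.
  x = λ² - 8 - 8 = 4 - 16 ≡ 11; y = λ·(8 - 11) - 22 ≡ 18. → (11, 18)
double: tangent at (11, 18): λ = (3·11² + 11)/(2·18) ≡ 6/13. 13⁻¹ ≡ 16 (mod 23), so λ ≡ 6·16 ≡ 4.
  x = λ² - 11 - 11 = 16 - 22 ≡ 17; y = λ·(11 - 17) - 18 ≡ 4. → (17, 4)

(17, 4)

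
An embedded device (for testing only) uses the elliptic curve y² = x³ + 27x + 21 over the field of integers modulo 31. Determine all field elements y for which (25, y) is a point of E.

x³ + 27x + 21 = 16321 ≡ 15 (mod 31).
15 is a non-residue mod 31; no y exists.

none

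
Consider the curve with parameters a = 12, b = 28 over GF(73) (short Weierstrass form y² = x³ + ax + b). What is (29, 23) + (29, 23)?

tangent at (29, 23): λ = (3·29² + 12)/(2·23) ≡ 53/46. 46⁻¹ ≡ 27 (mod 73) since 46·27 = 1242 ≡ 1, so λ ≡ 53·27 ≡ 44.
  x = λ² - 29 - 29 = 1936 - 58 ≡ 53; y = λ·(29 - 53) - 23 ≡ 16. → (53, 16)

(53, 16)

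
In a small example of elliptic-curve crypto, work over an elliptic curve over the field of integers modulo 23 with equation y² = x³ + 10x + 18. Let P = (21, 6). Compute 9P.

(2, 0)

Repeated addition: build up to 9P.
2P: tangent at (21, 6): λ = (3·21² + 10)/(2·6) ≡ 22/12. 12⁻¹ ≡ 2 (mod 23) since 12·2 = 24 ≡ 1, so λ ≡ 22·2 ≡ 21.
  x = λ² - 21 - 21 = 441 - 42 ≡ 8; y = λ·(21 - 8) - 6 ≡ 14. → (8, 14)
3P: (8, 14) + (21, 6). λ = (6 - 14)/(21 - 8) ≡ 15/13 mod 23. 13⁻¹ ≡ 16 (mod 23), so λ ≡ 10.
  x = λ² - 8 - 21 = 100 - 29 ≡ 2; y = λ·(8 - 2) - 14 ≡ 0. → (2, 0)
4P: (2, 0) + (21, 6). λ = (6 - 0)/(21 - 2) ≡ 6/19 mod 23. 19⁻¹ ≡ 17 (mod 23), so λ ≡ 10.
  x = λ² - 2 - 21 = 100 - 23 ≡ 8; y = λ·(2 - 8) - 0 ≡ 9. → (8, 9)
5P: (8, 9) + (21, 6). λ = (6 - 9)/(21 - 8) ≡ 20/13 mod 23. 13⁻¹ ≡ 16 (mod 23) since 13·16 = 208 ≡ 1, so λ ≡ 21.
  x = λ² - 8 - 21 = 441 - 29 ≡ 21; y = λ·(8 - 21) - 9 ≡ 17. → (21, 17)
6P: (21, 17) + (21, 6): same x and y₁ ≡ -y₂, so the sum is O.
7P: O + (21, 6) = (21, 6) (identity).
8P: tangent at (21, 6): λ = (3·21² + 10)/(2·6) ≡ 22/12. 12⁻¹ ≡ 2 (mod 23) since 12·2 = 24 ≡ 1, so λ ≡ 22·2 ≡ 21.
  x = λ² - 21 - 21 = 441 - 42 ≡ 8; y = λ·(21 - 8) - 6 ≡ 14. → (8, 14)
9P: (8, 14) + (21, 6). λ = (6 - 14)/(21 - 8) ≡ 15/13 mod 23. 13⁻¹ ≡ 16 (mod 23) since 13·16 = 208 ≡ 1, so λ ≡ 10.
  x = λ² - 8 - 21 = 100 - 29 ≡ 2; y = λ·(8 - 2) - 14 ≡ 0. → (2, 0)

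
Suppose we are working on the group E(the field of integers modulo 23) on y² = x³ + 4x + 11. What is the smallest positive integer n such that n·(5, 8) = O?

2P: tangent at (5, 8): λ = (3·5² + 4)/(2·8) ≡ 10/16. 16⁻¹ ≡ 13 (mod 23) since 16·13 = 208 ≡ 1, so λ ≡ 10·13 ≡ 15.
  x = λ² - 5 - 5 = 225 - 10 ≡ 8; y = λ·(5 - 8) - 8 ≡ 16. → (8, 16)
3P: (8, 16) + (5, 8). λ = (8 - 16)/(5 - 8) ≡ 15/20 mod 23. 20⁻¹ ≡ 15 (mod 23) since 20·15 = 300 ≡ 1, so λ ≡ 18.
  x = λ² - 8 - 5 = 324 - 13 ≡ 12; y = λ·(8 - 12) - 16 ≡ 4. → (12, 4)
4P: (12, 4) + (5, 8). λ = (8 - 4)/(5 - 12) ≡ 4/16 mod 23. 16⁻¹ ≡ 13 (mod 23), so λ ≡ 6.
  x = λ² - 12 - 5 = 36 - 17 ≡ 19; y = λ·(12 - 19) - 4 ≡ 0. → (19, 0)
5P: (19, 0) + (5, 8). λ = (8 - 0)/(5 - 19) ≡ 8/9 mod 23. 9⁻¹ ≡ 18 (mod 23) since 9·18 = 162 ≡ 1, so λ ≡ 6.
  x = λ² - 19 - 5 = 36 - 24 ≡ 12; y = λ·(19 - 12) - 0 ≡ 19. → (12, 19)
6P: (12, 19) + (5, 8). λ = (8 - 19)/(5 - 12) ≡ 12/16 mod 23. 16⁻¹ ≡ 13 (mod 23), so λ ≡ 18.
  x = λ² - 12 - 5 = 324 - 17 ≡ 8; y = λ·(12 - 8) - 19 ≡ 7. → (8, 7)
7P: (8, 7) + (5, 8). λ = (8 - 7)/(5 - 8) ≡ 1/20 mod 23. 20⁻¹ ≡ 15 (mod 23) since 20·15 = 300 ≡ 1, so λ ≡ 15.
  x = λ² - 8 - 5 = 225 - 13 ≡ 5; y = λ·(8 - 5) - 7 ≡ 15. → (5, 15)
8P: (5, 15) + (5, 8): same x and y₁ ≡ -y₂, so the sum is O.
8P = O, so the order is 8.

8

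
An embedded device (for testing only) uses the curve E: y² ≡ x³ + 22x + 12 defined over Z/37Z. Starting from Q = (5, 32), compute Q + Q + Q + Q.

Double-and-add on 4 = (100)₂. Start with Q = (5, 32) for the leading 1-bit.
double: tangent at (5, 32): λ = (3·5² + 22)/(2·32) ≡ 23/27. 27⁻¹ ≡ 11 (mod 37) since 27·11 = 297 ≡ 1, so λ ≡ 23·11 ≡ 31.
  x = λ² - 5 - 5 = 961 - 10 ≡ 26; y = λ·(5 - 26) - 32 ≡ 20. → (26, 20)
double: tangent at (26, 20): λ = (3·26² + 22)/(2·20) ≡ 15/3. 3⁻¹ ≡ 25 (mod 37), so λ ≡ 15·25 ≡ 5.
  x = λ² - 26 - 26 = 25 - 52 ≡ 10; y = λ·(26 - 10) - 20 ≡ 23. → (10, 23)

(10, 23)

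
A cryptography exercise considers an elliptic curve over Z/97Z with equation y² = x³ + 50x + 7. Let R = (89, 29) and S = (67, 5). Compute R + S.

(89, 29) + (67, 5). λ = (5 - 29)/(67 - 89) ≡ 73/75 mod 97. 75⁻¹ ≡ 22 (mod 97), so λ ≡ 54.
  x = λ² - 89 - 67 = 2916 - 156 ≡ 44; y = λ·(89 - 44) - 29 ≡ 73. → (44, 73)

(44, 73)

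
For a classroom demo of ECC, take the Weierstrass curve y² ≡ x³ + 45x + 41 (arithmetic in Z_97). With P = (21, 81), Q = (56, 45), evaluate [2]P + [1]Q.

First 2P:
Repeated addition: build up to 2P.
2P: tangent at (21, 81): λ = (3·21² + 45)/(2·81) ≡ 10/65. 65⁻¹ ≡ 3 (mod 97) since 65·3 = 195 ≡ 1, so λ ≡ 10·3 ≡ 30.
  x = λ² - 21 - 21 = 900 - 42 ≡ 82; y = λ·(21 - 82) - 81 ≡ 29. → (82, 29)
2P = (82, 29).
Finally 2P + Q:
(82, 29) + (56, 45). λ = (45 - 29)/(56 - 82) ≡ 16/71 mod 97. 71⁻¹ ≡ 41 (mod 97), so λ ≡ 74.
  x = λ² - 82 - 56 = 5476 - 138 ≡ 3; y = λ·(82 - 3) - 29 ≡ 94. → (3, 94)

(3, 94)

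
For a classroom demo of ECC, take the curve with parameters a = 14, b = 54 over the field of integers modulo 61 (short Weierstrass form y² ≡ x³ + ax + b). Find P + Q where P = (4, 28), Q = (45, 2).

(57, 19)

(4, 28) + (45, 2). λ = (2 - 28)/(45 - 4) ≡ 35/41 mod 61. 41⁻¹ ≡ 3 (mod 61), so λ ≡ 44.
  x = λ² - 4 - 45 = 1936 - 49 ≡ 57; y = λ·(4 - 57) - 28 ≡ 19. → (57, 19)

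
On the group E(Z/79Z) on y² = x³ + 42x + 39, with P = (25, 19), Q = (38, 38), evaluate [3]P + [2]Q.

First 3P:
Repeated addition: build up to 3P.
2P: tangent at (25, 19): λ = (3·25² + 42)/(2·19) ≡ 21/38. 38⁻¹ ≡ 52 (mod 79) since 38·52 = 1976 ≡ 1, so λ ≡ 21·52 ≡ 65.
  x = λ² - 25 - 25 = 4225 - 50 ≡ 67; y = λ·(25 - 67) - 19 ≡ 16. → (67, 16)
3P: (67, 16) + (25, 19). λ = (19 - 16)/(25 - 67) ≡ 3/37 mod 79. 37⁻¹ ≡ 47 (mod 79), so λ ≡ 62.
  x = λ² - 67 - 25 = 3844 - 92 ≡ 39; y = λ·(67 - 39) - 16 ≡ 61. → (39, 61)
3P = (39, 61).
Next 2Q:
Repeated addition: build up to 2Q.
2Q: tangent at (38, 38): λ = (3·38² + 42)/(2·38) ≡ 29/76. 76⁻¹ ≡ 26 (mod 79), so λ ≡ 29·26 ≡ 43.
  x = λ² - 38 - 38 = 1849 - 76 ≡ 35; y = λ·(38 - 35) - 38 ≡ 12. → (35, 12)
2Q = (35, 12).
Finally 3P + 2Q:
(39, 61) + (35, 12). λ = (12 - 61)/(35 - 39) ≡ 30/75 mod 79. 75⁻¹ ≡ 59 (mod 79) since 75·59 = 4425 ≡ 1, so λ ≡ 32.
  x = λ² - 39 - 35 = 1024 - 74 ≡ 2; y = λ·(39 - 2) - 61 ≡ 17. → (2, 17)

(2, 17)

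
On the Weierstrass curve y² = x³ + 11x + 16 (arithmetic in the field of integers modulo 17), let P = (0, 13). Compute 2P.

(8, 15)

tangent at (0, 13): λ = (3·0² + 11)/(2·13) ≡ 11/9. 9⁻¹ ≡ 2 (mod 17), so λ ≡ 11·2 ≡ 5.
  x = λ² - 0 - 0 = 25 - 0 ≡ 8; y = λ·(0 - 8) - 13 ≡ 15. → (8, 15)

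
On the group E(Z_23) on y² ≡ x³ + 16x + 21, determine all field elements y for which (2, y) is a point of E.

x³ + 16x + 21 = 61 ≡ 15 (mod 23).
15 is a non-residue mod 23; no y exists.

none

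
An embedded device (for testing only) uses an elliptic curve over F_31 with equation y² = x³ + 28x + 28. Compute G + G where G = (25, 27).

tangent at (25, 27): λ = (3·25² + 28)/(2·27) ≡ 12/23. 23⁻¹ ≡ 27 (mod 31) since 23·27 = 621 ≡ 1, so λ ≡ 12·27 ≡ 14.
  x = λ² - 25 - 25 = 196 - 50 ≡ 22; y = λ·(25 - 22) - 27 ≡ 15. → (22, 15)

(22, 15)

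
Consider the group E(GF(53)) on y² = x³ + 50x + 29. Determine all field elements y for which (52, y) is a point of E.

none

x³ + 50x + 29 = 143237 ≡ 31 (mod 53).
31 is a non-residue mod 53; no y exists.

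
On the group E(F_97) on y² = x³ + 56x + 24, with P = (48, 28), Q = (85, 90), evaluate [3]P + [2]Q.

(90, 68)

First 3P:
Repeated addition: build up to 3P.
2P: tangent at (48, 28): λ = (3·48² + 56)/(2·28) ≡ 81/56. 56⁻¹ ≡ 26 (mod 97), so λ ≡ 81·26 ≡ 69.
  x = λ² - 48 - 48 = 4761 - 96 ≡ 9; y = λ·(48 - 9) - 28 ≡ 44. → (9, 44)
3P: (9, 44) + (48, 28). λ = (28 - 44)/(48 - 9) ≡ 81/39 mod 97. 39⁻¹ ≡ 5 (mod 97) since 39·5 = 195 ≡ 1, so λ ≡ 17.
  x = λ² - 9 - 48 = 289 - 57 ≡ 38; y = λ·(9 - 38) - 44 ≡ 45. → (38, 45)
3P = (38, 45).
Next 2Q:
Repeated addition: build up to 2Q.
2Q: tangent at (85, 90): λ = (3·85² + 56)/(2·90) ≡ 3/83. 83⁻¹ ≡ 90 (mod 97) since 83·90 = 7470 ≡ 1, so λ ≡ 3·90 ≡ 76.
  x = λ² - 85 - 85 = 5776 - 170 ≡ 77; y = λ·(85 - 77) - 90 ≡ 33. → (77, 33)
2Q = (77, 33).
Finally 3P + 2Q:
(38, 45) + (77, 33). λ = (33 - 45)/(77 - 38) ≡ 85/39 mod 97. 39⁻¹ ≡ 5 (mod 97), so λ ≡ 37.
  x = λ² - 38 - 77 = 1369 - 115 ≡ 90; y = λ·(38 - 90) - 45 ≡ 68. → (90, 68)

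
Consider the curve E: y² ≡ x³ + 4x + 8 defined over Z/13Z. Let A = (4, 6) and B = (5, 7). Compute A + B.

(4, 6) + (5, 7). λ = (7 - 6)/(5 - 4) ≡ 1/1 mod 13. 1⁻¹ ≡ 1 (mod 13) since 1·1 = 1 ≡ 1, so λ ≡ 1.
  x = λ² - 4 - 5 = 1 - 9 ≡ 5; y = λ·(4 - 5) - 6 ≡ 6. → (5, 6)

(5, 6)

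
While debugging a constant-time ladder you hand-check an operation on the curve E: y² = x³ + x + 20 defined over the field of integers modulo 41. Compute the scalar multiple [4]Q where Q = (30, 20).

(27, 38)

Double-and-add on 4 = (100)₂. Start with Q = (30, 20) for the leading 1-bit.
double: tangent at (30, 20): λ = (3·30² + 1)/(2·20) ≡ 36/40. 40⁻¹ ≡ 40 (mod 41) since 40·40 = 1600 ≡ 1, so λ ≡ 36·40 ≡ 5.
  x = λ² - 30 - 30 = 25 - 60 ≡ 6; y = λ·(30 - 6) - 20 ≡ 18. → (6, 18)
double: tangent at (6, 18): λ = (3·6² + 1)/(2·18) ≡ 27/36. 36⁻¹ ≡ 8 (mod 41), so λ ≡ 27·8 ≡ 11.
  x = λ² - 6 - 6 = 121 - 12 ≡ 27; y = λ·(6 - 27) - 18 ≡ 38. → (27, 38)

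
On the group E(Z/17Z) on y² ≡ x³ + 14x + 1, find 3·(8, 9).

(3, 11)

Write Q = (8, 9).
Repeated addition: build up to 3Q.
2Q: tangent at (8, 9): λ = (3·8² + 14)/(2·9) ≡ 2/1. 1⁻¹ ≡ 1 (mod 17), so λ ≡ 2·1 ≡ 2.
  x = λ² - 8 - 8 = 4 - 16 ≡ 5; y = λ·(8 - 5) - 9 ≡ 14. → (5, 14)
3Q: (5, 14) + (8, 9). λ = (9 - 14)/(8 - 5) ≡ 12/3 mod 17. 3⁻¹ ≡ 6 (mod 17) since 3·6 = 18 ≡ 1, so λ ≡ 4.
  x = λ² - 5 - 8 = 16 - 13 ≡ 3; y = λ·(5 - 3) - 14 ≡ 11. → (3, 11)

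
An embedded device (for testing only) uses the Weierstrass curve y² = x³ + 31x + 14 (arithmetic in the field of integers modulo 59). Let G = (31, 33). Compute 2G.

(9, 14)

tangent at (31, 33): λ = (3·31² + 31)/(2·33) ≡ 23/7. 7⁻¹ ≡ 17 (mod 59), so λ ≡ 23·17 ≡ 37.
  x = λ² - 31 - 31 = 1369 - 62 ≡ 9; y = λ·(31 - 9) - 33 ≡ 14. → (9, 14)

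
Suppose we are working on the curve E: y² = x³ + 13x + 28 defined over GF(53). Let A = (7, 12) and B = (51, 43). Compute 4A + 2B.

First 4A:
Double-and-add on 4 = (100)₂. Start with A = (7, 12) for the leading 1-bit.
double: tangent at (7, 12): λ = (3·7² + 13)/(2·12) ≡ 1/24. 24⁻¹ ≡ 42 (mod 53), so λ ≡ 1·42 ≡ 42.
  x = λ² - 7 - 7 = 1764 - 14 ≡ 1; y = λ·(7 - 1) - 12 ≡ 28. → (1, 28)
double: tangent at (1, 28): λ = (3·1² + 13)/(2·28) ≡ 16/3. 3⁻¹ ≡ 18 (mod 53), so λ ≡ 16·18 ≡ 23.
  x = λ² - 1 - 1 = 529 - 2 ≡ 50; y = λ·(1 - 50) - 28 ≡ 11. → (50, 11)
4A = (50, 11).
Next 2B:
Repeated addition: build up to 2B.
2B: tangent at (51, 43): λ = (3·51² + 13)/(2·43) ≡ 25/33. 33⁻¹ ≡ 45 (mod 53), so λ ≡ 25·45 ≡ 12.
  x = λ² - 51 - 51 = 144 - 102 ≡ 42; y = λ·(51 - 42) - 43 ≡ 12. → (42, 12)
2B = (42, 12).
Finally 4A + 2B:
(50, 11) + (42, 12). λ = (12 - 11)/(42 - 50) ≡ 1/45 mod 53. 45⁻¹ ≡ 33 (mod 53), so λ ≡ 33.
  x = λ² - 50 - 42 = 1089 - 92 ≡ 43; y = λ·(50 - 43) - 11 ≡ 8. → (43, 8)

(43, 8)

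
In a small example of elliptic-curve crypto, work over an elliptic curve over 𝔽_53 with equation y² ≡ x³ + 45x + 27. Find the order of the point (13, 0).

2P: (13, 0) + (13, 0): same x and y₁ ≡ -y₂, so the sum is O.
2P = O, so the order is 2.

2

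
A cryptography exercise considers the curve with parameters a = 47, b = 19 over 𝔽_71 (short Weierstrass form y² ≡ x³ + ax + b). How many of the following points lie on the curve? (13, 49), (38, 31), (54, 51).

(13, 49): 49² ≡ 58, rhs ≡ 58 → on.
(38, 31): 31² ≡ 38, rhs ≡ 19 → off.
(54, 51): 51² ≡ 45, rhs ≡ 58 → off.

1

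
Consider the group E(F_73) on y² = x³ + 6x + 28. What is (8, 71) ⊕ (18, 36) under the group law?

(41, 8)

(8, 71) + (18, 36). λ = (36 - 71)/(18 - 8) ≡ 38/10 mod 73. 10⁻¹ ≡ 22 (mod 73) since 10·22 = 220 ≡ 1, so λ ≡ 33.
  x = λ² - 8 - 18 = 1089 - 26 ≡ 41; y = λ·(8 - 41) - 71 ≡ 8. → (41, 8)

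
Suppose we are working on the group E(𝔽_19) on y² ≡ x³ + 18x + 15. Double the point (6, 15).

(14, 16)

tangent at (6, 15): λ = (3·6² + 18)/(2·15) ≡ 12/11. 11⁻¹ ≡ 7 (mod 19) since 11·7 = 77 ≡ 1, so λ ≡ 12·7 ≡ 8.
  x = λ² - 6 - 6 = 64 - 12 ≡ 14; y = λ·(6 - 14) - 15 ≡ 16. → (14, 16)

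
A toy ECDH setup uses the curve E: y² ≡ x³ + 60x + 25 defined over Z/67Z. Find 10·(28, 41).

(46, 31)

Write P = (28, 41).
Double-and-add on 10 = (1010)₂. Start with P = (28, 41) for the leading 1-bit.
double: tangent at (28, 41): λ = (3·28² + 60)/(2·41) ≡ 0/15. 15⁻¹ ≡ 9 (mod 67) since 15·9 = 135 ≡ 1, so λ ≡ 0·9 ≡ 0.
  x = λ² - 28 - 28 = 0 - 56 ≡ 11; y = λ·(28 - 11) - 41 ≡ 26. → (11, 26)
double: tangent at (11, 26): λ = (3·11² + 60)/(2·26) ≡ 21/52. 52⁻¹ ≡ 58 (mod 67), so λ ≡ 21·58 ≡ 12.
  x = λ² - 11 - 11 = 144 - 22 ≡ 55; y = λ·(11 - 55) - 26 ≡ 49. → (55, 49)
add P: (55, 49) + (28, 41). λ = (41 - 49)/(28 - 55) ≡ 59/40 mod 67. 40⁻¹ ≡ 62 (mod 67), so λ ≡ 40.
  x = λ² - 55 - 28 = 1600 - 83 ≡ 43; y = λ·(55 - 43) - 49 ≡ 29. → (43, 29)
double: tangent at (43, 29): λ = (3·43² + 60)/(2·29) ≡ 46/58. 58⁻¹ ≡ 52 (mod 67) since 58·52 = 3016 ≡ 1, so λ ≡ 46·52 ≡ 47.
  x = λ² - 43 - 43 = 2209 - 86 ≡ 46; y = λ·(43 - 46) - 29 ≡ 31. → (46, 31)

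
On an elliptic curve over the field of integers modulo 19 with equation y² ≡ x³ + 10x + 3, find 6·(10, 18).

Write P = (10, 18).
Double-and-add on 6 = (110)₂. Start with P = (10, 18) for the leading 1-bit.
double: tangent at (10, 18): λ = (3·10² + 10)/(2·18) ≡ 6/17. 17⁻¹ ≡ 9 (mod 19), so λ ≡ 6·9 ≡ 16.
  x = λ² - 10 - 10 = 256 - 20 ≡ 8; y = λ·(10 - 8) - 18 ≡ 14. → (8, 14)
add P: (8, 14) + (10, 18). λ = (18 - 14)/(10 - 8) ≡ 4/2 mod 19. 2⁻¹ ≡ 10 (mod 19), so λ ≡ 2.
  x = λ² - 8 - 10 = 4 - 18 ≡ 5; y = λ·(8 - 5) - 14 ≡ 11. → (5, 11)
double: tangent at (5, 11): λ = (3·5² + 10)/(2·11) ≡ 9/3. 3⁻¹ ≡ 13 (mod 19), so λ ≡ 9·13 ≡ 3.
  x = λ² - 5 - 5 = 9 - 10 ≡ 18; y = λ·(5 - 18) - 11 ≡ 7. → (18, 7)

(18, 7)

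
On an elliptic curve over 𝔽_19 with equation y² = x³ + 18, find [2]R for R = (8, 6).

tangent at (8, 6): λ = (3·8² + 0)/(2·6) ≡ 2/12. 12⁻¹ ≡ 8 (mod 19), so λ ≡ 2·8 ≡ 16.
  x = λ² - 8 - 8 = 256 - 16 ≡ 12; y = λ·(8 - 12) - 6 ≡ 6. → (12, 6)

(12, 6)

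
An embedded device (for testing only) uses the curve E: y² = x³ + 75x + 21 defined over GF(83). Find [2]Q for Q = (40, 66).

tangent at (40, 66): λ = (3·40² + 75)/(2·66) ≡ 61/49. 49⁻¹ ≡ 61 (mod 83), so λ ≡ 61·61 ≡ 69.
  x = λ² - 40 - 40 = 4761 - 80 ≡ 33; y = λ·(40 - 33) - 66 ≡ 2. → (33, 2)

(33, 2)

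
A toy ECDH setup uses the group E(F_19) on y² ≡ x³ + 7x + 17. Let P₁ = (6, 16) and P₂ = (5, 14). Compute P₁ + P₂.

(12, 10)

(6, 16) + (5, 14). λ = (14 - 16)/(5 - 6) ≡ 17/18 mod 19. 18⁻¹ ≡ 18 (mod 19), so λ ≡ 2.
  x = λ² - 6 - 5 = 4 - 11 ≡ 12; y = λ·(6 - 12) - 16 ≡ 10. → (12, 10)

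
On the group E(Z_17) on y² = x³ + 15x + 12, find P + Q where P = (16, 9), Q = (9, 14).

(16, 9) + (9, 14). λ = (14 - 9)/(9 - 16) ≡ 5/10 mod 17. 10⁻¹ ≡ 12 (mod 17), so λ ≡ 9.
  x = λ² - 16 - 9 = 81 - 25 ≡ 5; y = λ·(16 - 5) - 9 ≡ 5. → (5, 5)

(5, 5)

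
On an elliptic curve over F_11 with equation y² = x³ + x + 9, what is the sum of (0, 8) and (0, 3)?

The two points share x = 0 and their y-coordinates satisfy 8 + 3 ≡ 0 (mod 11), so they are inverses. Their sum is 𝒪.

O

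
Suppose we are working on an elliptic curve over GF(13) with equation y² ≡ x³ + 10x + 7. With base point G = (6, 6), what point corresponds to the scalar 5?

Double-and-add on 5 = (101)₂. Start with G = (6, 6) for the leading 1-bit.
double: tangent at (6, 6): λ = (3·6² + 10)/(2·6) ≡ 1/12. 12⁻¹ ≡ 12 (mod 13) since 12·12 = 144 ≡ 1, so λ ≡ 1·12 ≡ 12.
  x = λ² - 6 - 6 = 144 - 12 ≡ 2; y = λ·(6 - 2) - 6 ≡ 3. → (2, 3)
double: tangent at (2, 3): λ = (3·2² + 10)/(2·3) ≡ 9/6. 6⁻¹ ≡ 11 (mod 13) since 6·11 = 66 ≡ 1, so λ ≡ 9·11 ≡ 8.
  x = λ² - 2 - 2 = 64 - 4 ≡ 8; y = λ·(2 - 8) - 3 ≡ 1. → (8, 1)
add G: (8, 1) + (6, 6). λ = (6 - 1)/(6 - 8) ≡ 5/11 mod 13. 11⁻¹ ≡ 6 (mod 13) since 11·6 = 66 ≡ 1, so λ ≡ 4.
  x = λ² - 8 - 6 = 16 - 14 ≡ 2; y = λ·(8 - 2) - 1 ≡ 10. → (2, 10)

(2, 10)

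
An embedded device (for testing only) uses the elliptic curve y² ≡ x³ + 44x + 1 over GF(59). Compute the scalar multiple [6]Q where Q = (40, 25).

Double-and-add on 6 = (110)₂. Start with Q = (40, 25) for the leading 1-bit.
double: tangent at (40, 25): λ = (3·40² + 44)/(2·25) ≡ 6/50. 50⁻¹ ≡ 13 (mod 59), so λ ≡ 6·13 ≡ 19.
  x = λ² - 40 - 40 = 361 - 80 ≡ 45; y = λ·(40 - 45) - 25 ≡ 57. → (45, 57)
add Q: (45, 57) + (40, 25). λ = (25 - 57)/(40 - 45) ≡ 27/54 mod 59. 54⁻¹ ≡ 47 (mod 59), so λ ≡ 30.
  x = λ² - 45 - 40 = 900 - 85 ≡ 48; y = λ·(45 - 48) - 57 ≡ 30. → (48, 30)
double: tangent at (48, 30): λ = (3·48² + 44)/(2·30) ≡ 53/1. 1⁻¹ ≡ 1 (mod 59), so λ ≡ 53·1 ≡ 53.
  x = λ² - 48 - 48 = 2809 - 96 ≡ 58; y = λ·(48 - 58) - 30 ≡ 30. → (58, 30)

(58, 30)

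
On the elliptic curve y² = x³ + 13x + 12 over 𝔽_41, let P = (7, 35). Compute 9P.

(2, 28)

Double-and-add on 9 = (1001)₂. Start with P = (7, 35) for the leading 1-bit.
double: tangent at (7, 35): λ = (3·7² + 13)/(2·35) ≡ 37/29. 29⁻¹ ≡ 17 (mod 41), so λ ≡ 37·17 ≡ 14.
  x = λ² - 7 - 7 = 196 - 14 ≡ 18; y = λ·(7 - 18) - 35 ≡ 16. → (18, 16)
double: tangent at (18, 16): λ = (3·18² + 13)/(2·16) ≡ 1/32. 32⁻¹ ≡ 9 (mod 41) since 32·9 = 288 ≡ 1, so λ ≡ 1·9 ≡ 9.
  x = λ² - 18 - 18 = 81 - 36 ≡ 4; y = λ·(18 - 4) - 16 ≡ 28. → (4, 28)
double: tangent at (4, 28): λ = (3·4² + 13)/(2·28) ≡ 20/15. 15⁻¹ ≡ 11 (mod 41), so λ ≡ 20·11 ≡ 15.
  x = λ² - 4 - 4 = 225 - 8 ≡ 12; y = λ·(4 - 12) - 28 ≡ 16. → (12, 16)
add P: (12, 16) + (7, 35). λ = (35 - 16)/(7 - 12) ≡ 19/36 mod 41. 36⁻¹ ≡ 8 (mod 41), so λ ≡ 29.
  x = λ² - 12 - 7 = 841 - 19 ≡ 2; y = λ·(12 - 2) - 16 ≡ 28. → (2, 28)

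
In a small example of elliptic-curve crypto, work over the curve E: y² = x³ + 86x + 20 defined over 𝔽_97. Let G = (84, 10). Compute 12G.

Double-and-add on 12 = (1100)₂. Start with G = (84, 10) for the leading 1-bit.
double: tangent at (84, 10): λ = (3·84² + 86)/(2·10) ≡ 11/20. 20⁻¹ ≡ 34 (mod 97), so λ ≡ 11·34 ≡ 83.
  x = λ² - 84 - 84 = 6889 - 168 ≡ 28; y = λ·(84 - 28) - 10 ≡ 79. → (28, 79)
add G: (28, 79) + (84, 10). λ = (10 - 79)/(84 - 28) ≡ 28/56 mod 97. 56⁻¹ ≡ 26 (mod 97) since 56·26 = 1456 ≡ 1, so λ ≡ 49.
  x = λ² - 28 - 84 = 2401 - 112 ≡ 58; y = λ·(28 - 58) - 79 ≡ 3. → (58, 3)
double: tangent at (58, 3): λ = (3·58² + 86)/(2·3) ≡ 90/6. 6⁻¹ ≡ 81 (mod 97), so λ ≡ 90·81 ≡ 15.
  x = λ² - 58 - 58 = 225 - 116 ≡ 12; y = λ·(58 - 12) - 3 ≡ 8. → (12, 8)
double: tangent at (12, 8): λ = (3·12² + 86)/(2·8) ≡ 33/16. 16⁻¹ ≡ 91 (mod 97) since 16·91 = 1456 ≡ 1, so λ ≡ 33·91 ≡ 93.
  x = λ² - 12 - 12 = 8649 - 24 ≡ 89; y = λ·(12 - 89) - 8 ≡ 9. → (89, 9)

(89, 9)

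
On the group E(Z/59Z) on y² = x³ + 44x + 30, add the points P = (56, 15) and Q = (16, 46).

(56, 15) + (16, 46). λ = (46 - 15)/(16 - 56) ≡ 31/19 mod 59. 19⁻¹ ≡ 28 (mod 59), so λ ≡ 42.
  x = λ² - 56 - 16 = 1764 - 72 ≡ 40; y = λ·(56 - 40) - 15 ≡ 8. → (40, 8)

(40, 8)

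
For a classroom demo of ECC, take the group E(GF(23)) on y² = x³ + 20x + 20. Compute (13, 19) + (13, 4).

The two points share x = 13 and their y-coordinates satisfy 19 + 4 ≡ 0 (mod 23), so they are inverses. Their sum is the point at infinity.

O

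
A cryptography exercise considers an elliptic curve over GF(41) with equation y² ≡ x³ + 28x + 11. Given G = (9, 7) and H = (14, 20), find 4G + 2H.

First 4G:
Double-and-add on 4 = (100)₂. Start with G = (9, 7) for the leading 1-bit.
double: tangent at (9, 7): λ = (3·9² + 28)/(2·7) ≡ 25/14. 14⁻¹ ≡ 3 (mod 41), so λ ≡ 25·3 ≡ 34.
  x = λ² - 9 - 9 = 1156 - 18 ≡ 31; y = λ·(9 - 31) - 7 ≡ 24. → (31, 24)
double: tangent at (31, 24): λ = (3·31² + 28)/(2·24) ≡ 0/7. 7⁻¹ ≡ 6 (mod 41), so λ ≡ 0·6 ≡ 0.
  x = λ² - 31 - 31 = 0 - 62 ≡ 20; y = λ·(31 - 20) - 24 ≡ 17. → (20, 17)
4G = (20, 17).
Next 2H:
Repeated addition: build up to 2H.
2H: tangent at (14, 20): λ = (3·14² + 28)/(2·20) ≡ 1/40. 40⁻¹ ≡ 40 (mod 41) since 40·40 = 1600 ≡ 1, so λ ≡ 1·40 ≡ 40.
  x = λ² - 14 - 14 = 1600 - 28 ≡ 14; y = λ·(14 - 14) - 20 ≡ 21. → (14, 21)
2H = (14, 21).
Finally 4G + 2H:
(20, 17) + (14, 21). λ = (21 - 17)/(14 - 20) ≡ 4/35 mod 41. 35⁻¹ ≡ 34 (mod 41), so λ ≡ 13.
  x = λ² - 20 - 14 = 169 - 34 ≡ 12; y = λ·(20 - 12) - 17 ≡ 5. → (12, 5)

(12, 5)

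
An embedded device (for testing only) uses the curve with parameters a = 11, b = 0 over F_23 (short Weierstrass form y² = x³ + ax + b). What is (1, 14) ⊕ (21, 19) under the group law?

(1, 14) + (21, 19). λ = (19 - 14)/(21 - 1) ≡ 5/20 mod 23. 20⁻¹ ≡ 15 (mod 23) since 20·15 = 300 ≡ 1, so λ ≡ 6.
  x = λ² - 1 - 21 = 36 - 22 ≡ 14; y = λ·(1 - 14) - 14 ≡ 0. → (14, 0)

(14, 0)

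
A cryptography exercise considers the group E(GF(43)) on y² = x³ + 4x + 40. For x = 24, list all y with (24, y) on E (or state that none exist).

x³ + 4x + 40 = 13960 ≡ 28 (mod 43).
28 is a non-residue mod 43; no y exists.

none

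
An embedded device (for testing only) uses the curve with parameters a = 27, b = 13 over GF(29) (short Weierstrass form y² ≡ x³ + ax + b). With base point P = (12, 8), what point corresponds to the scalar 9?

(10, 6)

Repeated addition: build up to 9P.
2P: tangent at (12, 8): λ = (3·12² + 27)/(2·8) ≡ 24/16. 16⁻¹ ≡ 20 (mod 29) since 16·20 = 320 ≡ 1, so λ ≡ 24·20 ≡ 16.
  x = λ² - 12 - 12 = 256 - 24 ≡ 0; y = λ·(12 - 0) - 8 ≡ 10. → (0, 10)
3P: (0, 10) + (12, 8). λ = (8 - 10)/(12 - 0) ≡ 27/12 mod 29. 12⁻¹ ≡ 17 (mod 29), so λ ≡ 24.
  x = λ² - 0 - 12 = 576 - 12 ≡ 13; y = λ·(0 - 13) - 10 ≡ 26. → (13, 26)
4P: (13, 26) + (12, 8). λ = (8 - 26)/(12 - 13) ≡ 11/28 mod 29. 28⁻¹ ≡ 28 (mod 29) since 28·28 = 784 ≡ 1, so λ ≡ 18.
  x = λ² - 13 - 12 = 324 - 25 ≡ 9; y = λ·(13 - 9) - 26 ≡ 17. → (9, 17)
5P: (9, 17) + (12, 8). λ = (8 - 17)/(12 - 9) ≡ 20/3 mod 29. 3⁻¹ ≡ 10 (mod 29) since 3·10 = 30 ≡ 1, so λ ≡ 26.
  x = λ² - 9 - 12 = 676 - 21 ≡ 17; y = λ·(9 - 17) - 17 ≡ 7. → (17, 7)
6P: (17, 7) + (12, 8). λ = (8 - 7)/(12 - 17) ≡ 1/24 mod 29. 24⁻¹ ≡ 23 (mod 29), so λ ≡ 23.
  x = λ² - 17 - 12 = 529 - 29 ≡ 7; y = λ·(17 - 7) - 7 ≡ 20. → (7, 20)
7P: (7, 20) + (12, 8). λ = (8 - 20)/(12 - 7) ≡ 17/5 mod 29. 5⁻¹ ≡ 6 (mod 29), so λ ≡ 15.
  x = λ² - 7 - 12 = 225 - 19 ≡ 3; y = λ·(7 - 3) - 20 ≡ 11. → (3, 11)
8P: (3, 11) + (12, 8). λ = (8 - 11)/(12 - 3) ≡ 26/9 mod 29. 9⁻¹ ≡ 13 (mod 29), so λ ≡ 19.
  x = λ² - 3 - 12 = 361 - 15 ≡ 27; y = λ·(3 - 27) - 11 ≡ 26. → (27, 26)
9P: (27, 26) + (12, 8). λ = (8 - 26)/(12 - 27) ≡ 11/14 mod 29. 14⁻¹ ≡ 27 (mod 29), so λ ≡ 7.
  x = λ² - 27 - 12 = 49 - 39 ≡ 10; y = λ·(27 - 10) - 26 ≡ 6. → (10, 6)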